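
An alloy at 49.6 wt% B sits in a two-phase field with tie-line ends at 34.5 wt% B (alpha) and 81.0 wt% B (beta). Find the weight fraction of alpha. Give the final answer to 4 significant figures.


f_alpha = (C_beta - C0) / (C_beta - C_alpha)
f_alpha = (81.0 - 49.6) / (81.0 - 34.5)
f_alpha = 0.6753


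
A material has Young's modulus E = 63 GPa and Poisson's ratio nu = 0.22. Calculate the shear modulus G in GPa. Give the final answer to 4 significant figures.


G = E / (2*(1+nu))
G = 63 / (2*(1+0.22))
G = 25.82 GPa


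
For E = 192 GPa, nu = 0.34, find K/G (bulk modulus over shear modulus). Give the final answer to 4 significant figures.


G = E / (2*(1+nu))
G = 192 / (2*(1+0.34)) = 71.6418 GPa
K = E / (3*(1-2*nu))
K = 192 / (3*(1-2*0.34)) = 200 GPa
K/G = 200 / 71.6418 = 2.792


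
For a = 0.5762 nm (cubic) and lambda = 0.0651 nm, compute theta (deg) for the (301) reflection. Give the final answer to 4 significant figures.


d = a / sqrt(h^2+k^2+l^2)
d = 0.5762 / sqrt(10) = 0.18221 nm
lambda = 2*d*sin(theta)  =>  sin(theta) = lambda / (2*d)
sin(theta) = 0.0651 / (2 * 0.18221) = 0.17864
theta = 10.29 deg


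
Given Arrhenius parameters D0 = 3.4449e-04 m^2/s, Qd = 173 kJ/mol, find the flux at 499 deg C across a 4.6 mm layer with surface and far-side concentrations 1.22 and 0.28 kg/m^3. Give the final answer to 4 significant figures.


Step 1: D = D0 * exp(-Qd/(R*T))
T = 499 + 273.15 = 772.15 K
D = 3.4449e-04 * exp(-173e3 / (8.314 * 772.15)) = 6.81706e-16 m^2/s
Step 2: J = D * (C1 - C2) / dx
J = 6.81706e-16 * (1.22 - 0.28) / 4.6e-03
J = 1.393e-13 kg/(m^2*s)


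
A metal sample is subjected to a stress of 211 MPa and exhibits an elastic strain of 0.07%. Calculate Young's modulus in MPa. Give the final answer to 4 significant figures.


E = sigma / epsilon
epsilon = 0.07% = 7e-04
E = 211 / 7e-04
E = 301400 MPa


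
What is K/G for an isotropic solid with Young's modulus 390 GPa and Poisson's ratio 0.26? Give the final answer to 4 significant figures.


G = E / (2*(1+nu))
G = 390 / (2*(1+0.26)) = 154.762 GPa
K = E / (3*(1-2*nu))
K = 390 / (3*(1-2*0.26)) = 270.833 GPa
K/G = 270.833 / 154.762 = 1.75


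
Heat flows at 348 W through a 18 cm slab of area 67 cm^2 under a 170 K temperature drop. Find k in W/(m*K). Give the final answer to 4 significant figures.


k = Q*L / (A*dT)
L = 0.18 m, A = 6.7e-03 m^2
k = 348 * 0.18 / (6.7e-03 * 170)
k = 55 W/(m*K)


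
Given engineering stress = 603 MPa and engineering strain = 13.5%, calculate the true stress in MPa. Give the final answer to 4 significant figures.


sigma_true = sigma_eng * (1 + epsilon_eng)
sigma_true = 603 * (1 + 0.135)
sigma_true = 684.4 MPa


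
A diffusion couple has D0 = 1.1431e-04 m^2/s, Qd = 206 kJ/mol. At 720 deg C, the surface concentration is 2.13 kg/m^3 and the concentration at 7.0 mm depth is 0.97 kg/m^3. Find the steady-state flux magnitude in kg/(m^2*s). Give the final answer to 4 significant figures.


Step 1: D = D0 * exp(-Qd/(R*T))
T = 720 + 273.15 = 993.15 K
D = 1.1431e-04 * exp(-206e3 / (8.314 * 993.15)) = 1.67163e-15 m^2/s
Step 2: J = D * (C1 - C2) / dx
J = 1.67163e-15 * (2.13 - 0.97) / 7e-03
J = 2.77e-13 kg/(m^2*s)


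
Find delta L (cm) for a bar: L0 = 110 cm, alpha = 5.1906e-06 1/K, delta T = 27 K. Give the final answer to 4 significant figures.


dL = L0 * alpha * dT
dL = 110 * 5.1906e-06 * 27
dL = 0.01542 cm


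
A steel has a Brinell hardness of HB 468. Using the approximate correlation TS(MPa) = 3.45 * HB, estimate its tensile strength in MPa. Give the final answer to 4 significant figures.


TS (MPa) = 3.45 * HB
TS = 3.45 * 468
TS = 1615 MPa


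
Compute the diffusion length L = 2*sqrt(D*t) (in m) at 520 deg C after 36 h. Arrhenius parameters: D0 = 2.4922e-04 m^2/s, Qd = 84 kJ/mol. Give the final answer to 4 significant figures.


Step 1: D = D0 * exp(-Qd/(R*T))
T = 793.15 K
D = 2.4922e-04 * exp(-84e3 / (8.314 * 793.15)) = 7.31776e-10 m^2/s
Step 2: L = 2*sqrt(D*t)
t = 36 h = 129600 s
L = 2*sqrt(7.31776e-10 * 129600) = 0.01948 m


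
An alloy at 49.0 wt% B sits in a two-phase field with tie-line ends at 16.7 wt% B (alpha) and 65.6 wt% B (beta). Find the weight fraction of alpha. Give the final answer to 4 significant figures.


f_alpha = (C_beta - C0) / (C_beta - C_alpha)
f_alpha = (65.6 - 49.0) / (65.6 - 16.7)
f_alpha = 0.3395


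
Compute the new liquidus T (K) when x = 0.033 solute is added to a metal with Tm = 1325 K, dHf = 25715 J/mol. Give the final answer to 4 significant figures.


dT = R*Tm^2*x / dHf
dT = 8.314 * 1325^2 * 0.033 / 25715
dT = 18.7314 K
T_new = 1325 - 18.7314 = 1306 K


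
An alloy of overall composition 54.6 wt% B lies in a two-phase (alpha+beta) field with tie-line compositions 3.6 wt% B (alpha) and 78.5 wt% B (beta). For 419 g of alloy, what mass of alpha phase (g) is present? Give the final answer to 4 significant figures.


f_alpha = (C_beta - C0) / (C_beta - C_alpha)
f_alpha = (78.5 - 54.6) / (78.5 - 3.6) = 0.319092
m_alpha = f_alpha * m_total = 0.319092 * 419 = 133.7 g


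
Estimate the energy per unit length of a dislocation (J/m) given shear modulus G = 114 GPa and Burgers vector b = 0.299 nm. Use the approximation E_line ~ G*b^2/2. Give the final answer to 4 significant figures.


E = G*b^2/2
b = 0.299 nm = 2.99e-10 m
G = 114 GPa = 1.14e+11 Pa
E = 0.5 * 1.14e+11 * (2.99e-10)^2
E = 5.096e-09 J/m


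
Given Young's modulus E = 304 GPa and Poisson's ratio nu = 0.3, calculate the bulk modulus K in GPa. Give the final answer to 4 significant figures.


K = E / (3*(1-2*nu))
K = 304 / (3*(1-2*0.3))
K = 253.3 GPa


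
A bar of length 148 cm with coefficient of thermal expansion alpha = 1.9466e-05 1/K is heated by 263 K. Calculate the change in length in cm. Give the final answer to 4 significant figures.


dL = L0 * alpha * dT
dL = 148 * 1.9466e-05 * 263
dL = 0.7577 cm


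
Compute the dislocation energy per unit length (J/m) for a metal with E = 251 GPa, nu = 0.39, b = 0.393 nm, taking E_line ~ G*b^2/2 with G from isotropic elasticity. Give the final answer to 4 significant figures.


Step 1: G = E / (2*(1+nu))
G = 251 / (2*(1+0.39)) = 90.2878 GPa = 9.02878e+10 Pa
Step 2: E_line = G*b^2/2
b = 0.393 nm = 3.93e-10 m
E_line = 0.5 * 9.02878e+10 * (3.93e-10)^2 = 6.972e-09 J/m


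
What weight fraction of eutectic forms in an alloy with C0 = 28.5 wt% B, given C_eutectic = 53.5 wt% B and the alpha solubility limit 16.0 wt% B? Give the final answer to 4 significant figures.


f_primary = (C_e - C0) / (C_e - C_alpha_max)
f_primary = (53.5 - 28.5) / (53.5 - 16.0)
f_primary = 0.666667
f_eutectic = 1 - 0.666667 = 0.3333


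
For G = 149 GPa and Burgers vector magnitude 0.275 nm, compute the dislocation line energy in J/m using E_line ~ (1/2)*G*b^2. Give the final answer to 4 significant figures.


E = G*b^2/2
b = 0.275 nm = 2.75e-10 m
G = 149 GPa = 1.49e+11 Pa
E = 0.5 * 1.49e+11 * (2.75e-10)^2
E = 5.634e-09 J/m


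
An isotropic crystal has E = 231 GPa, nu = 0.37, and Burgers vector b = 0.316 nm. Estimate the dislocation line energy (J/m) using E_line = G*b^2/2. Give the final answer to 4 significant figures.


Step 1: G = E / (2*(1+nu))
G = 231 / (2*(1+0.37)) = 84.3066 GPa = 8.43066e+10 Pa
Step 2: E_line = G*b^2/2
b = 0.316 nm = 3.16e-10 m
E_line = 0.5 * 8.43066e+10 * (3.16e-10)^2 = 4.209e-09 J/m


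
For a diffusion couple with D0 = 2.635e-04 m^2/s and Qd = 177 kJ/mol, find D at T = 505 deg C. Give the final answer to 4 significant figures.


D = D0 * exp(-Qd / (R*T))
T = 778.15 K
D = 2.635e-04 * exp(-177e3 / (8.314 * 778.15))
D = 3.459e-16 m^2/s


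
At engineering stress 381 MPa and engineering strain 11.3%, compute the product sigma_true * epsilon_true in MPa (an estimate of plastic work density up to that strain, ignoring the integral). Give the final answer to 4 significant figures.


sigma_true = sigma_eng * (1 + epsilon_eng)
sigma_true = 381 * (1 + 0.113) = 424.053 MPa
epsilon_true = ln(1 + epsilon_eng)
epsilon_true = ln(1 + 0.113) = 0.107059
sigma_true * epsilon_true = 424.053 * 0.107059 = 45.4 MPa


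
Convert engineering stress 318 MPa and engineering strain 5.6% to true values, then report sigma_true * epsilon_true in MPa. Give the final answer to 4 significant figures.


sigma_true = sigma_eng * (1 + epsilon_eng)
sigma_true = 318 * (1 + 0.056) = 335.808 MPa
epsilon_true = ln(1 + epsilon_eng)
epsilon_true = ln(1 + 0.056) = 0.0544882
sigma_true * epsilon_true = 335.808 * 0.0544882 = 18.3 MPa


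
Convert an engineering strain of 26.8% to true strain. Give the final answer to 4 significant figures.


epsilon_true = ln(1 + epsilon_eng)
epsilon_true = ln(1 + 0.268)
epsilon_true = 0.2374


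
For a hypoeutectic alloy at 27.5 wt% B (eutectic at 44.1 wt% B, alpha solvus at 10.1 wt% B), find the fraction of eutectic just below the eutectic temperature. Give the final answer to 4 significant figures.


f_primary = (C_e - C0) / (C_e - C_alpha_max)
f_primary = (44.1 - 27.5) / (44.1 - 10.1)
f_primary = 0.488235
f_eutectic = 1 - 0.488235 = 0.5118


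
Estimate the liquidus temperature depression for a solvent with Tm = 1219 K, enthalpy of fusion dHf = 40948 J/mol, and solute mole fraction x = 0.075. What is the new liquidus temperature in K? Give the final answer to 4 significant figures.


dT = R*Tm^2*x / dHf
dT = 8.314 * 1219^2 * 0.075 / 40948
dT = 22.628 K
T_new = 1219 - 22.628 = 1196 K


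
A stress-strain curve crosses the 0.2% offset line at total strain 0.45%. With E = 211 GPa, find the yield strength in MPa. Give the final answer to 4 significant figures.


Offset strain = 0.002
Elastic strain at yield = total_strain - offset = 4.5e-03 - 0.002 = 2.5e-03
sigma_y = E * elastic_strain = 211000 * 2.5e-03
sigma_y = 527.5 MPa


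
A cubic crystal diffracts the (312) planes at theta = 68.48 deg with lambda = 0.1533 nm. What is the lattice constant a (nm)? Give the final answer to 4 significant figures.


d = lambda / (2*sin(theta))
d = 0.1533 / (2*sin(68.48 deg))
d = 0.0823937 nm
a = d * sqrt(h^2+k^2+l^2) = 0.0823937 * sqrt(14)
a = 0.3083 nm


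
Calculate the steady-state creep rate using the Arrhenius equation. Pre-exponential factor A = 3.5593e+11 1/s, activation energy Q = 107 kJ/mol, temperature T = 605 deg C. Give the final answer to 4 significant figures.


rate = A * exp(-Q / (R*T))
T = 605 + 273.15 = 878.15 K
rate = 3.5593e+11 * exp(-107e3 / (8.314 * 878.15))
rate = 153600 1/s


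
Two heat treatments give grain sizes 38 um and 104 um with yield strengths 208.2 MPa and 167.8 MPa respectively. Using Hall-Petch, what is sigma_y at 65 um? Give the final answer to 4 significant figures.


sigma_y = sigma0 + k / sqrt(d)
1/sqrt(d1) = 1/sqrt(3.8e-05) = 162.221;  1/sqrt(d2) = 98.0581
k = (sigma1 - sigma2) / (1/sqrt(d1) - 1/sqrt(d2)) = (208.2 - 167.8) / (162.221 - 98.0581) = 0.629643 MPa*m^0.5
sigma0 = sigma1 - k/sqrt(d1) = 208.2 - 0.629643*162.221 = 106.058 MPa
sigma_y(d3) = 106.058 + 0.629643 / sqrt(6.5e-05) = 184.2 MPa


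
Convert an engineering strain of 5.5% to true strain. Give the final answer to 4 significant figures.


epsilon_true = ln(1 + epsilon_eng)
epsilon_true = ln(1 + 0.055)
epsilon_true = 0.05354


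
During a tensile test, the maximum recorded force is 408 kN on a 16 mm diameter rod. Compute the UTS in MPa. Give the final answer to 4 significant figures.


A0 = pi*(d/2)^2 = pi*(16/2)^2 = 201.062 mm^2
UTS = F_max / A0 = 408*1000 / 201.062
UTS = 2029 MPa


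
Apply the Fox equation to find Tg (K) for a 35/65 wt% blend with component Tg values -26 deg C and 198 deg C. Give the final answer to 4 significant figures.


1/Tg = w1/Tg1 + w2/Tg2 (in Kelvin)
Tg1 = 247.15 K, Tg2 = 471.15 K
1/Tg = 0.35/247.15 + 0.65/471.15
Tg = 357.7 K


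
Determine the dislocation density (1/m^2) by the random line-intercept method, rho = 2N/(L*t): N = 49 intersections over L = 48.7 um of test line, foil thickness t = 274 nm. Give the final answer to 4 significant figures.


rho = 2N / (L * t)
L = 48.7 um = 4.87e-05 m, t = 274 nm = 2.74e-07 m
rho = 2 * 49 / (4.87e-05 * 2.74e-07)
rho = 7.344e+12 1/m^2


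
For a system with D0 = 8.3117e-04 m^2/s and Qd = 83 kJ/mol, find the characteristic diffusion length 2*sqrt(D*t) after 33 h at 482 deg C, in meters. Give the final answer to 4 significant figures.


Step 1: D = D0 * exp(-Qd/(R*T))
T = 755.15 K
D = 8.3117e-04 * exp(-83e3 / (8.314 * 755.15)) = 1.50755e-09 m^2/s
Step 2: L = 2*sqrt(D*t)
t = 33 h = 118800 s
L = 2*sqrt(1.50755e-09 * 118800) = 0.02677 m


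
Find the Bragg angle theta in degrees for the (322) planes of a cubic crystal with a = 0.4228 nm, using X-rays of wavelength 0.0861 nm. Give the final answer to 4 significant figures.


d = a / sqrt(h^2+k^2+l^2)
d = 0.4228 / sqrt(17) = 0.102544 nm
lambda = 2*d*sin(theta)  =>  sin(theta) = lambda / (2*d)
sin(theta) = 0.0861 / (2 * 0.102544) = 0.41982
theta = 24.82 deg


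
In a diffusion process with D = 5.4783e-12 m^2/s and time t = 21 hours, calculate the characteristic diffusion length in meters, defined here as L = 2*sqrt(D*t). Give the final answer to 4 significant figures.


t = 21 hr = 75600 s
Diffusion length = 2*sqrt(D*t)
= 2*sqrt(5.4783e-12 * 75600)
= 1.287e-03 m


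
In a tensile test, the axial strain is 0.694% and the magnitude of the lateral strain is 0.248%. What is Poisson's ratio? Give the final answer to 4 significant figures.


nu = -epsilon_lat / epsilon_axial
Lateral strain is contraction (negative), so using magnitudes:
nu = 0.248 / 0.694
nu = 0.3573


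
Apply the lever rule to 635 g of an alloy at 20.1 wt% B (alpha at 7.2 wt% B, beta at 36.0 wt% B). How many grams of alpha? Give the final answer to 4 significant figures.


f_alpha = (C_beta - C0) / (C_beta - C_alpha)
f_alpha = (36.0 - 20.1) / (36.0 - 7.2) = 0.552083
m_alpha = f_alpha * m_total = 0.552083 * 635 = 350.6 g


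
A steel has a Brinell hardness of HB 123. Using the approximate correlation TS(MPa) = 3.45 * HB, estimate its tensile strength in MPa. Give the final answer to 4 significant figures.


TS (MPa) = 3.45 * HB
TS = 3.45 * 123
TS = 424.4 MPa


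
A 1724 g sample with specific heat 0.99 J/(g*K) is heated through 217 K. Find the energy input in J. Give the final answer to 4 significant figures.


Q = m * cp * dT
Q = 1724 * 0.99 * 217
Q = 370400 J


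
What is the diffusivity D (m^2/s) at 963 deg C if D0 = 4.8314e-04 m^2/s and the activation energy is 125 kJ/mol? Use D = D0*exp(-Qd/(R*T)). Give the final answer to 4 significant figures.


D = D0 * exp(-Qd / (R*T))
T = 1236.15 K
D = 4.8314e-04 * exp(-125e3 / (8.314 * 1236.15))
D = 2.523e-09 m^2/s


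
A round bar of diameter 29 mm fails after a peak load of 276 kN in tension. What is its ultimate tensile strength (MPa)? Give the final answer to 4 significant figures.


A0 = pi*(d/2)^2 = pi*(29/2)^2 = 660.52 mm^2
UTS = F_max / A0 = 276*1000 / 660.52
UTS = 417.9 MPa


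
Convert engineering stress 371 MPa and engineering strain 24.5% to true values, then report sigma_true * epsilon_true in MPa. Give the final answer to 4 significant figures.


sigma_true = sigma_eng * (1 + epsilon_eng)
sigma_true = 371 * (1 + 0.245) = 461.895 MPa
epsilon_true = ln(1 + epsilon_eng)
epsilon_true = ln(1 + 0.245) = 0.219136
sigma_true * epsilon_true = 461.895 * 0.219136 = 101.2 MPa


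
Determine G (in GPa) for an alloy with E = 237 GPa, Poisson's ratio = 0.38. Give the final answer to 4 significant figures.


G = E / (2*(1+nu))
G = 237 / (2*(1+0.38))
G = 85.87 GPa


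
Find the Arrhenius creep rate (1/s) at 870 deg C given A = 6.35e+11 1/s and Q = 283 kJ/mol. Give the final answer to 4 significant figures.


rate = A * exp(-Q / (R*T))
T = 870 + 273.15 = 1143.15 K
rate = 6.35e+11 * exp(-283e3 / (8.314 * 1143.15))
rate = 0.0743 1/s


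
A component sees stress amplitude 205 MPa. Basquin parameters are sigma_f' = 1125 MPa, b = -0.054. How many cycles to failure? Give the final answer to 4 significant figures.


sigma_a = sigma_f' * (2*Nf)^b
2*Nf = (sigma_a / sigma_f')^(1/b)
2*Nf = (205 / 1125)^(1/-0.054)
2*Nf = 4.92683e+13
Nf = 2.463e+13 cycles


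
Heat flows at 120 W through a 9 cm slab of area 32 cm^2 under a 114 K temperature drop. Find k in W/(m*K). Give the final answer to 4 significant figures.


k = Q*L / (A*dT)
L = 0.09 m, A = 3.2e-03 m^2
k = 120 * 0.09 / (3.2e-03 * 114)
k = 29.61 W/(m*K)


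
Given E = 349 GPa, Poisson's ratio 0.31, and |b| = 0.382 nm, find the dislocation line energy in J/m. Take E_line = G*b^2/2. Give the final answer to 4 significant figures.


Step 1: G = E / (2*(1+nu))
G = 349 / (2*(1+0.31)) = 133.206 GPa = 1.33206e+11 Pa
Step 2: E_line = G*b^2/2
b = 0.382 nm = 3.82e-10 m
E_line = 0.5 * 1.33206e+11 * (3.82e-10)^2 = 9.719e-09 J/m


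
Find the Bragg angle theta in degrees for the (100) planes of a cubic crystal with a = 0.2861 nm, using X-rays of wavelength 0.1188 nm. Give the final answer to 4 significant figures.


d = a / sqrt(h^2+k^2+l^2)
d = 0.2861 / sqrt(1) = 0.2861 nm
lambda = 2*d*sin(theta)  =>  sin(theta) = lambda / (2*d)
sin(theta) = 0.1188 / (2 * 0.2861) = 0.20762
theta = 11.98 deg


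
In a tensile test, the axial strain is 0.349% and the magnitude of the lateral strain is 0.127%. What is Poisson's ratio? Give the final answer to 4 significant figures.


nu = -epsilon_lat / epsilon_axial
Lateral strain is contraction (negative), so using magnitudes:
nu = 0.127 / 0.349
nu = 0.3639


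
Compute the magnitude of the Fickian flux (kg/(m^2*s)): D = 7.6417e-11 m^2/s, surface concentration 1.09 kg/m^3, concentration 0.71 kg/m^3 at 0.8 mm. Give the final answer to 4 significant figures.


J = -D * (dC/dx) = D * (C1 - C2) / dx
J = 7.6417e-11 * (1.09 - 0.71) / 8e-04
J = 3.63e-08 kg/(m^2*s)


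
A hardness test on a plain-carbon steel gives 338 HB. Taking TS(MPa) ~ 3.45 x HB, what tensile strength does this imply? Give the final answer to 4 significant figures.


TS (MPa) = 3.45 * HB
TS = 3.45 * 338
TS = 1166 MPa


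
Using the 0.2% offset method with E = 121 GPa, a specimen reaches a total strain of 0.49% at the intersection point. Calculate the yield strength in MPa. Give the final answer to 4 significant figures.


Offset strain = 0.002
Elastic strain at yield = total_strain - offset = 4.9e-03 - 0.002 = 2.9e-03
sigma_y = E * elastic_strain = 121000 * 2.9e-03
sigma_y = 350.9 MPa


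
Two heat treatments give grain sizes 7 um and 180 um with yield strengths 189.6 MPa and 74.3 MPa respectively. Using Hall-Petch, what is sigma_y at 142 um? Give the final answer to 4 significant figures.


sigma_y = sigma0 + k / sqrt(d)
1/sqrt(d1) = 1/sqrt(7e-06) = 377.964;  1/sqrt(d2) = 74.5356
k = (sigma1 - sigma2) / (1/sqrt(d1) - 1/sqrt(d2)) = (189.6 - 74.3) / (377.964 - 74.5356) = 0.37999 MPa*m^0.5
sigma0 = sigma1 - k/sqrt(d1) = 189.6 - 0.37999*377.964 = 45.9772 MPa
sigma_y(d3) = 45.9772 + 0.37999 / sqrt(1.42e-04) = 77.87 MPa


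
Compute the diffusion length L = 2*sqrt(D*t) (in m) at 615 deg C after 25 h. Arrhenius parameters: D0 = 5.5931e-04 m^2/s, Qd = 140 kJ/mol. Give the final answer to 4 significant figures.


Step 1: D = D0 * exp(-Qd/(R*T))
T = 888.15 K
D = 5.5931e-04 * exp(-140e3 / (8.314 * 888.15)) = 3.26253e-12 m^2/s
Step 2: L = 2*sqrt(D*t)
t = 25 h = 90000 s
L = 2*sqrt(3.26253e-12 * 90000) = 1.084e-03 m


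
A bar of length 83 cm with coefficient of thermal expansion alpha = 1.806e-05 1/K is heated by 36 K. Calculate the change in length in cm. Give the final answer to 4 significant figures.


dL = L0 * alpha * dT
dL = 83 * 1.806e-05 * 36
dL = 0.05396 cm


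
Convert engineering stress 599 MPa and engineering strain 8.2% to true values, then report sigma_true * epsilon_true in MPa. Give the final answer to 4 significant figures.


sigma_true = sigma_eng * (1 + epsilon_eng)
sigma_true = 599 * (1 + 0.082) = 648.118 MPa
epsilon_true = ln(1 + epsilon_eng)
epsilon_true = ln(1 + 0.082) = 0.0788112
sigma_true * epsilon_true = 648.118 * 0.0788112 = 51.08 MPa


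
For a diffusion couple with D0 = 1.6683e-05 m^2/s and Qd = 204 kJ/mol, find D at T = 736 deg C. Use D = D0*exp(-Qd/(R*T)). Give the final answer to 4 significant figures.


D = D0 * exp(-Qd / (R*T))
T = 1009.15 K
D = 1.6683e-05 * exp(-204e3 / (8.314 * 1009.15))
D = 4.599e-16 m^2/s


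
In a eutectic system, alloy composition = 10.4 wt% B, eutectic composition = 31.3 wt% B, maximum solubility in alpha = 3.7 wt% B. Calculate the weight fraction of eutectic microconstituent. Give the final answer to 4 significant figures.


f_primary = (C_e - C0) / (C_e - C_alpha_max)
f_primary = (31.3 - 10.4) / (31.3 - 3.7)
f_primary = 0.757246
f_eutectic = 1 - 0.757246 = 0.2428


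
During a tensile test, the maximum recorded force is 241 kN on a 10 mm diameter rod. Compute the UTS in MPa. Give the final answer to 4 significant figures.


A0 = pi*(d/2)^2 = pi*(10/2)^2 = 78.5398 mm^2
UTS = F_max / A0 = 241*1000 / 78.5398
UTS = 3069 MPa


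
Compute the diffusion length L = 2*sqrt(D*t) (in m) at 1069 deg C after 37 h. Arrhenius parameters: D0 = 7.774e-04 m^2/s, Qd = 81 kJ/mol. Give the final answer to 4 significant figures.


Step 1: D = D0 * exp(-Qd/(R*T))
T = 1342.15 K
D = 7.774e-04 * exp(-81e3 / (8.314 * 1342.15)) = 5.47169e-07 m^2/s
Step 2: L = 2*sqrt(D*t)
t = 37 h = 133200 s
L = 2*sqrt(5.47169e-07 * 133200) = 0.5399 m


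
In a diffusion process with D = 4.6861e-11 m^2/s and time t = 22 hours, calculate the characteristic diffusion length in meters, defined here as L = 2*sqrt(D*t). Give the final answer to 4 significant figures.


t = 22 hr = 79200 s
Diffusion length = 2*sqrt(D*t)
= 2*sqrt(4.6861e-11 * 79200)
= 3.853e-03 m


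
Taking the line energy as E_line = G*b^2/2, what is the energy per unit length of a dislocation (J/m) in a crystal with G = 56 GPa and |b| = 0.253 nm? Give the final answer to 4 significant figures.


E = G*b^2/2
b = 0.253 nm = 2.53e-10 m
G = 56 GPa = 5.6e+10 Pa
E = 0.5 * 5.6e+10 * (2.53e-10)^2
E = 1.792e-09 J/m


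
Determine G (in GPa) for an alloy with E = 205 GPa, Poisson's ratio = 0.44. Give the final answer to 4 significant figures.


G = E / (2*(1+nu))
G = 205 / (2*(1+0.44))
G = 71.18 GPa


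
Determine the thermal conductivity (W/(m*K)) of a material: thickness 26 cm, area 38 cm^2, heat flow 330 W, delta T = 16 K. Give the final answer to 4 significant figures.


k = Q*L / (A*dT)
L = 0.26 m, A = 3.8e-03 m^2
k = 330 * 0.26 / (3.8e-03 * 16)
k = 1411 W/(m*K)


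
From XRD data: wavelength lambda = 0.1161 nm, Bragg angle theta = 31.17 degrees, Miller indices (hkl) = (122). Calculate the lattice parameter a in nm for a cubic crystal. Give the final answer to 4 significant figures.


d = lambda / (2*sin(theta))
d = 0.1161 / (2*sin(31.17 deg))
d = 0.112157 nm
a = d * sqrt(h^2+k^2+l^2) = 0.112157 * sqrt(9)
a = 0.3365 nm


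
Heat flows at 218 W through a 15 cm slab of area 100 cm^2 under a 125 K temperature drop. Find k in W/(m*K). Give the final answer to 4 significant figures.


k = Q*L / (A*dT)
L = 0.15 m, A = 0.01 m^2
k = 218 * 0.15 / (0.01 * 125)
k = 26.16 W/(m*K)


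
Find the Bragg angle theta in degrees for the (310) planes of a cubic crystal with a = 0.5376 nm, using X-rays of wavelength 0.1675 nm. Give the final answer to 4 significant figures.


d = a / sqrt(h^2+k^2+l^2)
d = 0.5376 / sqrt(10) = 0.170004 nm
lambda = 2*d*sin(theta)  =>  sin(theta) = lambda / (2*d)
sin(theta) = 0.1675 / (2 * 0.170004) = 0.492635
theta = 29.51 deg


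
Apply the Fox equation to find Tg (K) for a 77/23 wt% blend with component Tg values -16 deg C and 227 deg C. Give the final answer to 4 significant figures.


1/Tg = w1/Tg1 + w2/Tg2 (in Kelvin)
Tg1 = 257.15 K, Tg2 = 500.15 K
1/Tg = 0.77/257.15 + 0.23/500.15
Tg = 289.5 K


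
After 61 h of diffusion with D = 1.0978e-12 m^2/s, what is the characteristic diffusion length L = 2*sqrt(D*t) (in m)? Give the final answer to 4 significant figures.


t = 61 hr = 219600 s
Diffusion length = 2*sqrt(D*t)
= 2*sqrt(1.0978e-12 * 219600)
= 9.82e-04 m


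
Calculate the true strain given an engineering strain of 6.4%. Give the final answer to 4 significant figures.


epsilon_true = ln(1 + epsilon_eng)
epsilon_true = ln(1 + 0.064)
epsilon_true = 0.06204


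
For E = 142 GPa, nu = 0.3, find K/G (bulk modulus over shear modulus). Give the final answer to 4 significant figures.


G = E / (2*(1+nu))
G = 142 / (2*(1+0.3)) = 54.6154 GPa
K = E / (3*(1-2*nu))
K = 142 / (3*(1-2*0.3)) = 118.333 GPa
K/G = 118.333 / 54.6154 = 2.167


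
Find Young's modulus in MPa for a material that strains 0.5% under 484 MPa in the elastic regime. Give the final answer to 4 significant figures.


E = sigma / epsilon
epsilon = 0.5% = 5e-03
E = 484 / 5e-03
E = 96800 MPa


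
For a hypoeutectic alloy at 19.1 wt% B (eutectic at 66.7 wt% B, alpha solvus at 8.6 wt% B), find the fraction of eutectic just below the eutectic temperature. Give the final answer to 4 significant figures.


f_primary = (C_e - C0) / (C_e - C_alpha_max)
f_primary = (66.7 - 19.1) / (66.7 - 8.6)
f_primary = 0.819277
f_eutectic = 1 - 0.819277 = 0.1807


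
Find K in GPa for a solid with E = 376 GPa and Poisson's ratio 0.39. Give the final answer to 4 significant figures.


K = E / (3*(1-2*nu))
K = 376 / (3*(1-2*0.39))
K = 569.7 GPa


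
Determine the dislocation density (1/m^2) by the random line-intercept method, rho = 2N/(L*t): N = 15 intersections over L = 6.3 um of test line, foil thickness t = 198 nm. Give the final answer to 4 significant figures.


rho = 2N / (L * t)
L = 6.3 um = 6.3e-06 m, t = 198 nm = 1.98e-07 m
rho = 2 * 15 / (6.3e-06 * 1.98e-07)
rho = 2.405e+13 1/m^2


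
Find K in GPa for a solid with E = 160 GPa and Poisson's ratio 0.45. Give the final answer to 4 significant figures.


K = E / (3*(1-2*nu))
K = 160 / (3*(1-2*0.45))
K = 533.3 GPa


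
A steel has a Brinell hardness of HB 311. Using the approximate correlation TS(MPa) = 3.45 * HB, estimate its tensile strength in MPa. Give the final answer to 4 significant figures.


TS (MPa) = 3.45 * HB
TS = 3.45 * 311
TS = 1073 MPa


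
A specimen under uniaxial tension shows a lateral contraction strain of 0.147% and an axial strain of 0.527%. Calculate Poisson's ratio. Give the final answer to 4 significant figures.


nu = -epsilon_lat / epsilon_axial
Lateral strain is contraction (negative), so using magnitudes:
nu = 0.147 / 0.527
nu = 0.2789


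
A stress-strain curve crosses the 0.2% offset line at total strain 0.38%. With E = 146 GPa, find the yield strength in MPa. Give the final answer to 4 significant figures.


Offset strain = 0.002
Elastic strain at yield = total_strain - offset = 3.8e-03 - 0.002 = 1.8e-03
sigma_y = E * elastic_strain = 146000 * 1.8e-03
sigma_y = 262.8 MPa


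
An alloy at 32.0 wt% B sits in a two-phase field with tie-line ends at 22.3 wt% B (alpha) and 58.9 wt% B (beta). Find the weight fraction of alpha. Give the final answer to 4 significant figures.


f_alpha = (C_beta - C0) / (C_beta - C_alpha)
f_alpha = (58.9 - 32.0) / (58.9 - 22.3)
f_alpha = 0.735


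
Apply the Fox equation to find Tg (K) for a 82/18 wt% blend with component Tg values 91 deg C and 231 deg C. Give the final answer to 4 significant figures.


1/Tg = w1/Tg1 + w2/Tg2 (in Kelvin)
Tg1 = 364.15 K, Tg2 = 504.15 K
1/Tg = 0.82/364.15 + 0.18/504.15
Tg = 383.3 K


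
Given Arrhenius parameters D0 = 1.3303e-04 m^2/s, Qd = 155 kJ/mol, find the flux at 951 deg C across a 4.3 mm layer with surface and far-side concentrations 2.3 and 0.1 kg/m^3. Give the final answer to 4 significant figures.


Step 1: D = D0 * exp(-Qd/(R*T))
T = 951 + 273.15 = 1224.15 K
D = 1.3303e-04 * exp(-155e3 / (8.314 * 1224.15)) = 3.23475e-11 m^2/s
Step 2: J = D * (C1 - C2) / dx
J = 3.23475e-11 * (2.3 - 0.1) / 4.3e-03
J = 1.655e-08 kg/(m^2*s)


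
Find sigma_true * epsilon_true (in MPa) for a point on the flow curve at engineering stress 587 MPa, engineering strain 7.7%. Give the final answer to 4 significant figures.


sigma_true = sigma_eng * (1 + epsilon_eng)
sigma_true = 587 * (1 + 0.077) = 632.199 MPa
epsilon_true = ln(1 + epsilon_eng)
epsilon_true = ln(1 + 0.077) = 0.0741794
sigma_true * epsilon_true = 632.199 * 0.0741794 = 46.9 MPa


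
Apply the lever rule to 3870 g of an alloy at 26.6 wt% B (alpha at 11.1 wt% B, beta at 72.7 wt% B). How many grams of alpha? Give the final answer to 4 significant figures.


f_alpha = (C_beta - C0) / (C_beta - C_alpha)
f_alpha = (72.7 - 26.6) / (72.7 - 11.1) = 0.748377
m_alpha = f_alpha * m_total = 0.748377 * 3870 = 2896 g


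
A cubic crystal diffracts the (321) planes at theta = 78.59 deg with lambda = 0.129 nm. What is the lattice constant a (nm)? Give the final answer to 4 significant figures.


d = lambda / (2*sin(theta))
d = 0.129 / (2*sin(78.59 deg))
d = 0.0658004 nm
a = d * sqrt(h^2+k^2+l^2) = 0.0658004 * sqrt(14)
a = 0.2462 nm


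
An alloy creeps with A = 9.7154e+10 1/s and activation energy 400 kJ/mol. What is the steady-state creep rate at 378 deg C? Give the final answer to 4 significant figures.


rate = A * exp(-Q / (R*T))
T = 378 + 273.15 = 651.15 K
rate = 9.7154e+10 * exp(-400e3 / (8.314 * 651.15))
rate = 7.919e-22 1/s


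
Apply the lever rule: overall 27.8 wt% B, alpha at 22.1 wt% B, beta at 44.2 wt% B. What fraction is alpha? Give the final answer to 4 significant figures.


f_alpha = (C_beta - C0) / (C_beta - C_alpha)
f_alpha = (44.2 - 27.8) / (44.2 - 22.1)
f_alpha = 0.7421


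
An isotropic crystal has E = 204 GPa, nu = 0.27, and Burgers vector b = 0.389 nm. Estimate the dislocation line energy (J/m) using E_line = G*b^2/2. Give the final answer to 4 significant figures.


Step 1: G = E / (2*(1+nu))
G = 204 / (2*(1+0.27)) = 80.315 GPa = 8.0315e+10 Pa
Step 2: E_line = G*b^2/2
b = 0.389 nm = 3.89e-10 m
E_line = 0.5 * 8.0315e+10 * (3.89e-10)^2 = 6.077e-09 J/m


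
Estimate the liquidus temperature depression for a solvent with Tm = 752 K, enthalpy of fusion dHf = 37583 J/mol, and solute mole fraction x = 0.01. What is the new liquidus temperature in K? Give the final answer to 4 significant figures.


dT = R*Tm^2*x / dHf
dT = 8.314 * 752^2 * 0.01 / 37583
dT = 1.25099 K
T_new = 752 - 1.25099 = 750.7 K


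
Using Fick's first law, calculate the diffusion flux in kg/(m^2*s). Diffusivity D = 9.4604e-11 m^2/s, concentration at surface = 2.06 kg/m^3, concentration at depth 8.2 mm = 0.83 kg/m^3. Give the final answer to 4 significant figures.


J = -D * (dC/dx) = D * (C1 - C2) / dx
J = 9.4604e-11 * (2.06 - 0.83) / 8.2e-03
J = 1.419e-08 kg/(m^2*s)


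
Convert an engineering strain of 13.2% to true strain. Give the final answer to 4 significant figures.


epsilon_true = ln(1 + epsilon_eng)
epsilon_true = ln(1 + 0.132)
epsilon_true = 0.124


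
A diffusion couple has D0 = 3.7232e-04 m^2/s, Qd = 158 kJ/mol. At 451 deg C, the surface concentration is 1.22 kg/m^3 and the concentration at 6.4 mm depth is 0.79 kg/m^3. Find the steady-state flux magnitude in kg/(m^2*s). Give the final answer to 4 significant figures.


Step 1: D = D0 * exp(-Qd/(R*T))
T = 451 + 273.15 = 724.15 K
D = 3.7232e-04 * exp(-158e3 / (8.314 * 724.15)) = 1.4914e-15 m^2/s
Step 2: J = D * (C1 - C2) / dx
J = 1.4914e-15 * (1.22 - 0.79) / 6.4e-03
J = 1.002e-13 kg/(m^2*s)


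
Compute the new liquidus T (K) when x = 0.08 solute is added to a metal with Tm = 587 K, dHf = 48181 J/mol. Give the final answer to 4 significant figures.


dT = R*Tm^2*x / dHf
dT = 8.314 * 587^2 * 0.08 / 48181
dT = 4.75664 K
T_new = 587 - 4.75664 = 582.2 K


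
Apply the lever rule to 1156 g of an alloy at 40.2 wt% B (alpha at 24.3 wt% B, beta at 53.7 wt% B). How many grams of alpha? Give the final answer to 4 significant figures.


f_alpha = (C_beta - C0) / (C_beta - C_alpha)
f_alpha = (53.7 - 40.2) / (53.7 - 24.3) = 0.459184
m_alpha = f_alpha * m_total = 0.459184 * 1156 = 530.8 g


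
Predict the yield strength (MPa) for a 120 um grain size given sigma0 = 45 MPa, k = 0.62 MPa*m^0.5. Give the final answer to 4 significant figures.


sigma_y = sigma0 + k / sqrt(d)
d = 120 um = 1.2e-04 m
sigma_y = 45 + 0.62 / sqrt(1.2e-04)
sigma_y = 101.6 MPa


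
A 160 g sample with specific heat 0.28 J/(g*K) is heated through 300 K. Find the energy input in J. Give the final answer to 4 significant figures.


Q = m * cp * dT
Q = 160 * 0.28 * 300
Q = 13440 J


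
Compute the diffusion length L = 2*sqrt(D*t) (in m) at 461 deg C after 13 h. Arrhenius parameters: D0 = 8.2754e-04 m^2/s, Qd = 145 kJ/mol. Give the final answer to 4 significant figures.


Step 1: D = D0 * exp(-Qd/(R*T))
T = 734.15 K
D = 8.2754e-04 * exp(-145e3 / (8.314 * 734.15)) = 3.98743e-14 m^2/s
Step 2: L = 2*sqrt(D*t)
t = 13 h = 46800 s
L = 2*sqrt(3.98743e-14 * 46800) = 8.64e-05 m


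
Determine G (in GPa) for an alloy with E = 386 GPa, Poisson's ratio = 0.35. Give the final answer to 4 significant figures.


G = E / (2*(1+nu))
G = 386 / (2*(1+0.35))
G = 143 GPa


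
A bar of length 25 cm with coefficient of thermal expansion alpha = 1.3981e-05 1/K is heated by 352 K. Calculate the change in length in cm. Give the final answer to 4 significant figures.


dL = L0 * alpha * dT
dL = 25 * 1.3981e-05 * 352
dL = 0.123 cm


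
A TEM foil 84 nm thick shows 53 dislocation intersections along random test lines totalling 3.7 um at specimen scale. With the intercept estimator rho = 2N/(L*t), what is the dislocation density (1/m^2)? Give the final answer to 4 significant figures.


rho = 2N / (L * t)
L = 3.7 um = 3.7e-06 m, t = 84 nm = 8.4e-08 m
rho = 2 * 53 / (3.7e-06 * 8.4e-08)
rho = 3.411e+14 1/m^2


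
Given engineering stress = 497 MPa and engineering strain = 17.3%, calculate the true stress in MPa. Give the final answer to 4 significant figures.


sigma_true = sigma_eng * (1 + epsilon_eng)
sigma_true = 497 * (1 + 0.173)
sigma_true = 583 MPa


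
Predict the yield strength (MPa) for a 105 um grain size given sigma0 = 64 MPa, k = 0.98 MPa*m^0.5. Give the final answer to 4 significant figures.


sigma_y = sigma0 + k / sqrt(d)
d = 105 um = 1.05e-04 m
sigma_y = 64 + 0.98 / sqrt(1.05e-04)
sigma_y = 159.6 MPa


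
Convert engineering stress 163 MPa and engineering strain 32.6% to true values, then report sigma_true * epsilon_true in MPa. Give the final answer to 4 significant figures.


sigma_true = sigma_eng * (1 + epsilon_eng)
sigma_true = 163 * (1 + 0.326) = 216.138 MPa
epsilon_true = ln(1 + epsilon_eng)
epsilon_true = ln(1 + 0.326) = 0.282167
sigma_true * epsilon_true = 216.138 * 0.282167 = 60.99 MPa


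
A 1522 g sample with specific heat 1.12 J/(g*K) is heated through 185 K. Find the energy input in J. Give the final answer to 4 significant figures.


Q = m * cp * dT
Q = 1522 * 1.12 * 185
Q = 315400 J


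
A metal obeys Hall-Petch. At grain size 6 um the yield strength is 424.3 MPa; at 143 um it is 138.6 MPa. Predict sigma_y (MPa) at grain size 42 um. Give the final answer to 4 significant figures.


sigma_y = sigma0 + k / sqrt(d)
1/sqrt(d1) = 1/sqrt(6e-06) = 408.248;  1/sqrt(d2) = 83.6242
k = (sigma1 - sigma2) / (1/sqrt(d1) - 1/sqrt(d2)) = (424.3 - 138.6) / (408.248 - 83.6242) = 0.880095 MPa*m^0.5
sigma0 = sigma1 - k/sqrt(d1) = 424.3 - 0.880095*408.248 = 65.0028 MPa
sigma_y(d3) = 65.0028 + 0.880095 / sqrt(4.2e-05) = 200.8 MPa


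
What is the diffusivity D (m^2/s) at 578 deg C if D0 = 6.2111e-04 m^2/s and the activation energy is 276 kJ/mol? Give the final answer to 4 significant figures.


D = D0 * exp(-Qd / (R*T))
T = 851.15 K
D = 6.2111e-04 * exp(-276e3 / (8.314 * 851.15))
D = 7.154e-21 m^2/s


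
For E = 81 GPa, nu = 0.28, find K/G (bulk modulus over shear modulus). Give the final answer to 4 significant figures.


G = E / (2*(1+nu))
G = 81 / (2*(1+0.28)) = 31.6406 GPa
K = E / (3*(1-2*nu))
K = 81 / (3*(1-2*0.28)) = 61.3636 GPa
K/G = 61.3636 / 31.6406 = 1.939


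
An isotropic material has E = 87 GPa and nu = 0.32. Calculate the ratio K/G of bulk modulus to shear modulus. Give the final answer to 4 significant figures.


G = E / (2*(1+nu))
G = 87 / (2*(1+0.32)) = 32.9545 GPa
K = E / (3*(1-2*nu))
K = 87 / (3*(1-2*0.32)) = 80.5556 GPa
K/G = 80.5556 / 32.9545 = 2.444


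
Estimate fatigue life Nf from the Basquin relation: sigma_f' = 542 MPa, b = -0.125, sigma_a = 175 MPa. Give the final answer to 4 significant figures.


sigma_a = sigma_f' * (2*Nf)^b
2*Nf = (sigma_a / sigma_f')^(1/b)
2*Nf = (175 / 542)^(1/-0.125)
2*Nf = 8466.23
Nf = 4233 cycles


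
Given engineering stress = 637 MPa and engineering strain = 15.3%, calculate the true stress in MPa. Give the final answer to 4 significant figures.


sigma_true = sigma_eng * (1 + epsilon_eng)
sigma_true = 637 * (1 + 0.153)
sigma_true = 734.5 MPa


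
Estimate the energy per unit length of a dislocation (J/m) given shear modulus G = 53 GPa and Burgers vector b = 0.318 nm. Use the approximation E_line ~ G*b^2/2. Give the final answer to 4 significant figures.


E = G*b^2/2
b = 0.318 nm = 3.18e-10 m
G = 53 GPa = 5.3e+10 Pa
E = 0.5 * 5.3e+10 * (3.18e-10)^2
E = 2.68e-09 J/m


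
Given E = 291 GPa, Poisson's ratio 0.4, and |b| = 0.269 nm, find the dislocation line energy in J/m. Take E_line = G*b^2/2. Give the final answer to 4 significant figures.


Step 1: G = E / (2*(1+nu))
G = 291 / (2*(1+0.4)) = 103.929 GPa = 1.03929e+11 Pa
Step 2: E_line = G*b^2/2
b = 0.269 nm = 2.69e-10 m
E_line = 0.5 * 1.03929e+11 * (2.69e-10)^2 = 3.76e-09 J/m


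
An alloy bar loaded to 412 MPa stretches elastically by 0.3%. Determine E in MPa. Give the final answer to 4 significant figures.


E = sigma / epsilon
epsilon = 0.3% = 3e-03
E = 412 / 3e-03
E = 137300 MPa


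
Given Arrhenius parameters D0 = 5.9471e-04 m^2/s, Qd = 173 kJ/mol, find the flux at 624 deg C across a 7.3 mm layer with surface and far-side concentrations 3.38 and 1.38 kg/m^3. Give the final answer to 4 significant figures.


Step 1: D = D0 * exp(-Qd/(R*T))
T = 624 + 273.15 = 897.15 K
D = 5.9471e-04 * exp(-173e3 / (8.314 * 897.15)) = 5.0279e-14 m^2/s
Step 2: J = D * (C1 - C2) / dx
J = 5.0279e-14 * (3.38 - 1.38) / 7.3e-03
J = 1.378e-11 kg/(m^2*s)


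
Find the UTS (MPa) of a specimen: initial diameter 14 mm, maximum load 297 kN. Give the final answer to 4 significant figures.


A0 = pi*(d/2)^2 = pi*(14/2)^2 = 153.938 mm^2
UTS = F_max / A0 = 297*1000 / 153.938
UTS = 1929 MPa


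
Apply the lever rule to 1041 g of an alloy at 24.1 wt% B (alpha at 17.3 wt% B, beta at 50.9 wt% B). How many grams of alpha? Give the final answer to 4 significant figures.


f_alpha = (C_beta - C0) / (C_beta - C_alpha)
f_alpha = (50.9 - 24.1) / (50.9 - 17.3) = 0.797619
m_alpha = f_alpha * m_total = 0.797619 * 1041 = 830.3 g


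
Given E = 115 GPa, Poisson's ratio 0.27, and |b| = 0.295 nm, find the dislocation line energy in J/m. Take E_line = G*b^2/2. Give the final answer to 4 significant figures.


Step 1: G = E / (2*(1+nu))
G = 115 / (2*(1+0.27)) = 45.2756 GPa = 4.52756e+10 Pa
Step 2: E_line = G*b^2/2
b = 0.295 nm = 2.95e-10 m
E_line = 0.5 * 4.52756e+10 * (2.95e-10)^2 = 1.97e-09 J/m


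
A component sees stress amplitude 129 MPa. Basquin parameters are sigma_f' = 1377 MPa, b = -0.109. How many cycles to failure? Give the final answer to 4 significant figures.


sigma_a = sigma_f' * (2*Nf)^b
2*Nf = (sigma_a / sigma_f')^(1/b)
2*Nf = (129 / 1377)^(1/-0.109)
2*Nf = 2.71863e+09
Nf = 1.359e+09 cycles


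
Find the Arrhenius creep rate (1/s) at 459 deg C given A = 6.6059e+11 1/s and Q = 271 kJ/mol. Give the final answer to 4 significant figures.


rate = A * exp(-Q / (R*T))
T = 459 + 273.15 = 732.15 K
rate = 6.6059e+11 * exp(-271e3 / (8.314 * 732.15))
rate = 3.055e-08 1/s


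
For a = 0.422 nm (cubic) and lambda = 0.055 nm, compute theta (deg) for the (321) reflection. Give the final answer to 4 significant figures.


d = a / sqrt(h^2+k^2+l^2)
d = 0.422 / sqrt(14) = 0.112784 nm
lambda = 2*d*sin(theta)  =>  sin(theta) = lambda / (2*d)
sin(theta) = 0.055 / (2 * 0.112784) = 0.243828
theta = 14.11 deg


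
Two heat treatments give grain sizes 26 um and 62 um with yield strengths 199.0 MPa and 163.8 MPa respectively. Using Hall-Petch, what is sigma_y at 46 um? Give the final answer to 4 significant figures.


sigma_y = sigma0 + k / sqrt(d)
1/sqrt(d1) = 1/sqrt(2.6e-05) = 196.116;  1/sqrt(d2) = 127
k = (sigma1 - sigma2) / (1/sqrt(d1) - 1/sqrt(d2)) = (199.0 - 163.8) / (196.116 - 127) = 0.509289 MPa*m^0.5
sigma0 = sigma1 - k/sqrt(d1) = 199.0 - 0.509289*196.116 = 99.1203 MPa
sigma_y(d3) = 99.1203 + 0.509289 / sqrt(4.6e-05) = 174.2 MPa
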